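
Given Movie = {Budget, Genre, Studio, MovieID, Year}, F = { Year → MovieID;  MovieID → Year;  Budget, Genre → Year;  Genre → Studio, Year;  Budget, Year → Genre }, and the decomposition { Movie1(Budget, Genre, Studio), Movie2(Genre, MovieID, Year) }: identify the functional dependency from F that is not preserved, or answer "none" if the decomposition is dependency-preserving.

Check Budget, Year → Genre: no single fragment contains all of {Budget, Genre, Year}, and the restricted closure of {Budget, Year} across the fragments never reaches {Genre}.
Year → MovieID is preserved.
MovieID → Year is preserved.
Budget, Genre → Year is preserved.
Genre → Studio, Year is preserved.

Budget, Year → Genre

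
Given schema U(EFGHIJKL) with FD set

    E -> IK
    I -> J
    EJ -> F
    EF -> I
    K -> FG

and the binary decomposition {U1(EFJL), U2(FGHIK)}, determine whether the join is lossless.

Common attributes: U1 ∩ U2 = {F}.
No dependency enlarges {F}, so (F)⁺ = {F}.
The closure contains neither all of U1 = {EFJL} nor all of U2 = {FGHIK}, so the common attributes are not a superkey of either fragment. The join is lossy.

No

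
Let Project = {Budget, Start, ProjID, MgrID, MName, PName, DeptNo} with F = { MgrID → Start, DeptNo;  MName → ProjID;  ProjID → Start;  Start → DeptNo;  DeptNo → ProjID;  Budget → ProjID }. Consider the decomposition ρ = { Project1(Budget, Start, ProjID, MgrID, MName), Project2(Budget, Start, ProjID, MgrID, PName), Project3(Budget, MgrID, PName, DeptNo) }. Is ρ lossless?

Chase test. Columns are Budget, Start, ProjID, MgrID, MName, PName, DeptNo; row i has aⱼ where attribute j ∈ Projecti, else bᵢⱼ.
Initial tableau (one row per fragment):
  row 1: a1 a2 a3 a4 a5 b16 b17
  row 2: a1 a2 a3 a4 b25 a6 b27
  row 3: a1 b32 b33 a4 b35 a6 a7
Rows 1 and 2 agree on MgrID; apply MgrID→Start, DeptNo and equate their Start, DeptNo entries.
Rows 1 and 3 agree on MgrID; apply MgrID→Start, DeptNo and equate their Start, DeptNo entries.
Rows 1 and 3 agree on DeptNo; apply DeptNo→ProjID and equate their ProjID entries.
No row becomes fully distinguished — the join is lossy.

No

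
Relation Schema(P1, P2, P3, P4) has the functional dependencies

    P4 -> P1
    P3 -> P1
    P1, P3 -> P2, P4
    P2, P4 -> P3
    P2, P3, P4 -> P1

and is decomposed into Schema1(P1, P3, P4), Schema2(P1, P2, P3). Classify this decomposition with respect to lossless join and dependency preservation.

Lossless test: (P1, P3)⁺ = {P1, P2, P3, P4}, which contains all of one fragment — lossless.
Dependency preservation: the restricted closure of {P2, P4} across the fragments never reaches {P3}, so P2, P4 → P3 cannot be enforced without a join — not preserved.

lossless but not dependency-preserving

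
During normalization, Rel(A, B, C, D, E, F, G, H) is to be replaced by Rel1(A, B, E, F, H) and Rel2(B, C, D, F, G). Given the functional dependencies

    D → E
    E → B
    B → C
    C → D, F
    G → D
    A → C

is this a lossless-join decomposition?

No

Common attributes: Rel1 ∩ Rel2 = {B, F}.
Closure of {B, F}: B → C applies, adding C; C → D, F applies, adding D; D → E applies, adding E. So (B, F)⁺ = {B, C, D, E, F}.
The closure contains neither all of Rel1 = {A, B, E, F, H} nor all of Rel2 = {B, C, D, F, G}, so the common attributes are not a superkey of either fragment. The join is lossy.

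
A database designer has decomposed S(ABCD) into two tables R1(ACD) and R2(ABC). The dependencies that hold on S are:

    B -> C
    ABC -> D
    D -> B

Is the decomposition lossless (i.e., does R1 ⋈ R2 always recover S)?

No

Common attributes: R1 ∩ R2 = {AC}.
No dependency enlarges {AC}, so (AC)⁺ = {AC}.
The closure contains neither all of R1 = {ACD} nor all of R2 = {ABC}, so the common attributes are not a superkey of either fragment. The join is lossy.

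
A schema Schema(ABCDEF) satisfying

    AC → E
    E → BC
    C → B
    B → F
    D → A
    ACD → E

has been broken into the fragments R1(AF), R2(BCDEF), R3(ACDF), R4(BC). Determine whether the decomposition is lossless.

Yes

Chase test. Columns are ABCDEF; row i has aⱼ where attribute j ∈ Ri, else bᵢⱼ.
Initial tableau (one row per fragment):
  row 1: a1 b12 b13 b14 b15 a6
  row 2: b21 a2 a3 a4 a5 a6
  row 3: a1 b32 a3 a4 b35 a6
  row 4: b41 a2 a3 b44 b45 b46
Rows 2 and 3 agree on C; apply C→B and equate their B entries.
Rows 2 and 4 agree on B; apply B→F and equate their F entries.
Rows 2 and 3 agree on D; apply D→A and equate their A entries.
Rows 2 and 3 agree on ACD; apply ACD→E and equate their E entries.
Row 2 is now all distinguished symbols — the join is lossless.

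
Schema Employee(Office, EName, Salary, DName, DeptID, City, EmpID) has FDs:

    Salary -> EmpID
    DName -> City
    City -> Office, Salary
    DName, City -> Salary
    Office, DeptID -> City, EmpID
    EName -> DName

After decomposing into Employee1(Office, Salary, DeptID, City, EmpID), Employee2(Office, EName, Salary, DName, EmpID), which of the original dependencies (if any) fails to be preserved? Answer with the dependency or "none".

Check DName → City: no single fragment contains all of {DName, City}, and the restricted closure of {DName} across the fragments never reaches {City}.
Salary → EmpID is preserved.
City → Office, Salary is preserved.
DName, City → Salary is preserved.
Office, DeptID → City, EmpID is preserved.
EName → DName is preserved.

DName -> City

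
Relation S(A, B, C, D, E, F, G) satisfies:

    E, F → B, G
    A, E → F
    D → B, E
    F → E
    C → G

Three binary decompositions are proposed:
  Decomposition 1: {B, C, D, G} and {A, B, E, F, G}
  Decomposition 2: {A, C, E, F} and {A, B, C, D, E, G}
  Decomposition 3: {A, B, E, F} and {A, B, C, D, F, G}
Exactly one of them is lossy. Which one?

Decomposition 1: common = {B, G}, closure = {B, G} → lossy.
Decomposition 2: common = {A, C, E}, closure = {A, B, C, E, F, G} → lossless.
Decomposition 3: common = {A, B, F}, closure = {A, B, E, F, G} → lossless.

Decomposition 1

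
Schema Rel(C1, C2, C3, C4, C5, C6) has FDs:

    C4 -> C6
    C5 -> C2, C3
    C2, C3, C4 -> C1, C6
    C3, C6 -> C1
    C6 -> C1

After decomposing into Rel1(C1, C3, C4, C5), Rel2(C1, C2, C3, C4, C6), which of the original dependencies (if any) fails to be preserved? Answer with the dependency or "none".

Check C5 → C2, C3: no single fragment contains all of {C2, C3, C5}, and the restricted closure of {C5} across the fragments never reaches {C2, C3}.
C4 → C6 is preserved.
C2, C3, C4 → C1, C6 is preserved.
C3, C6 → C1 is preserved.
C6 → C1 is preserved.

C5 -> C2, C3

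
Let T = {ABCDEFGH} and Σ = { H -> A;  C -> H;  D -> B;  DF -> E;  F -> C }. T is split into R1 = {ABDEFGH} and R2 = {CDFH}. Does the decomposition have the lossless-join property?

Common attributes: R1 ∩ R2 = {DFH}.
Closure of {DFH}: H → A applies, adding A; D → B applies, adding B; DF → E applies, adding E; F → C applies, adding C. So (DFH)⁺ = {ABCDEFH}.
This closure contains every attribute of R2, so R1 ∩ R2 → R2. The join is lossless.

Yes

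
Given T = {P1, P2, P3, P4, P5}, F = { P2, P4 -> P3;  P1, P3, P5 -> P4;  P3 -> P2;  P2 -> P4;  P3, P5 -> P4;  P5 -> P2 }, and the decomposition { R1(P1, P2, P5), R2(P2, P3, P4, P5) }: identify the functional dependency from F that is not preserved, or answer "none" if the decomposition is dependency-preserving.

P2, P4 → P3 lies within R2.
P1, P3, P5 → P4: restricted closure across fragments reaches P4.
P3 → P2 lies within R2.
P2 → P4 lies within R2.
P3, P5 → P4 lies within R2.
P5 → P2 lies within R1.
Every dependency is enforceable on the fragments, so the decomposition is dependency-preserving.

none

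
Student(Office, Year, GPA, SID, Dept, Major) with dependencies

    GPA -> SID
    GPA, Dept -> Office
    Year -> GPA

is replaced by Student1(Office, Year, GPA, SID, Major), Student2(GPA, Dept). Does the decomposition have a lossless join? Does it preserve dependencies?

Lossless test: (GPA)⁺ = {GPA, SID}, which is a superkey of neither fragment — lossy.
Dependency preservation: the restricted closure of {GPA, Dept} across the fragments never reaches {Office}, so GPA, Dept → Office cannot be enforced without a join — not preserved.

lossy and not dependency-preserving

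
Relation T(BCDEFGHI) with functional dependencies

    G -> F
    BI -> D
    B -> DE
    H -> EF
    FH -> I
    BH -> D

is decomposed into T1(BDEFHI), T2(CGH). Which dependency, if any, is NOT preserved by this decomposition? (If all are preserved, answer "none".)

Check G → F: no single fragment contains all of {FG}, and the restricted closure of {G} across the fragments never reaches {F}.
BI → D is preserved.
B → DE is preserved.
H → EF is preserved.
FH → I is preserved.
BH → D is preserved.

G -> F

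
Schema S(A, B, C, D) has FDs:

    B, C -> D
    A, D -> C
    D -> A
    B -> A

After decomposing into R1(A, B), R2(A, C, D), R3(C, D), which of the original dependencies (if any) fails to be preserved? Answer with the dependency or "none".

Check B, C → D: no single fragment contains all of {B, C, D}, and the restricted closure of {B, C} across the fragments never reaches {D}.
A, D → C is preserved.
D → A is preserved.
B → A is preserved.

B, C -> D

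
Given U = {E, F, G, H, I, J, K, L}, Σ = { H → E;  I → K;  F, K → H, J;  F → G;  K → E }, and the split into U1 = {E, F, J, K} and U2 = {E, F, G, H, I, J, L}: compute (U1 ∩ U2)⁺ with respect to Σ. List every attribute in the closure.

U1 ∩ U2 = {E, F, J}.
F → G applies, adding G
Closure: {E, F, G, J}.

E, F, G, J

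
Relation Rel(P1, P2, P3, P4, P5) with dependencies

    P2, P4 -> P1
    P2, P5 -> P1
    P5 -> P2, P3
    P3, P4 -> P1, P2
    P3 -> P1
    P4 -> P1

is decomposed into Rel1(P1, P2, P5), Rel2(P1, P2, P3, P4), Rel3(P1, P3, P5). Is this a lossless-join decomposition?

Chase test. Columns are P1, P2, P3, P4, P5; row i has aⱼ where attribute j ∈ Reli, else bᵢⱼ.
Initial tableau (one row per fragment):
  row 1: a1 a2 b13 b14 a5
  row 2: a1 a2 a3 a4 b25
  row 3: a1 b32 a3 b34 a5
Rows 1 and 3 agree on P5; apply P5→P2, P3 and equate their P2, P3 entries.
No row becomes fully distinguished — the join is lossy.

No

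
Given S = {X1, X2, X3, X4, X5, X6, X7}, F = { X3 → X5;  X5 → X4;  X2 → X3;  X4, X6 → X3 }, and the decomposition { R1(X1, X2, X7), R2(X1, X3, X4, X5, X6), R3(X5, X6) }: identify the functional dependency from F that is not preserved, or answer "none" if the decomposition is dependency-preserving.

Check X2 → X3: no single fragment contains all of {X2, X3}, and the restricted closure of {X2} across the fragments never reaches {X3}.
X3 → X5 is preserved.
X5 → X4 is preserved.
X4, X6 → X3 is preserved.

X2 → X3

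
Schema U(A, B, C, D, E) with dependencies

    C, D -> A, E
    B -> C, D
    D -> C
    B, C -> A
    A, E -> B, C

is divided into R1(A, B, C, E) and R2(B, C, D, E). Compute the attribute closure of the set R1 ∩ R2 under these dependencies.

A, B, C, D, E

R1 ∩ R2 = {B, C, E}.
B → C, D applies, adding D
B, C → A applies, adding A
Closure: {A, B, C, D, E}.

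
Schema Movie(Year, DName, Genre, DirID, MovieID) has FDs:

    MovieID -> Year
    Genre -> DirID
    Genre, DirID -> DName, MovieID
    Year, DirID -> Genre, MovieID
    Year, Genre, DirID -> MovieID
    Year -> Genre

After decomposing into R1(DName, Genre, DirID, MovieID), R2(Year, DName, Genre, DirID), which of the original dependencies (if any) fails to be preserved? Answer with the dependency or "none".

MovieID → Year: restricted closure across fragments reaches Year.
Genre → DirID lies within R1.
Genre, DirID → DName, MovieID lies within R1.
Year, DirID → Genre, MovieID: restricted closure across fragments reaches Genre, MovieID.
Year, Genre, DirID → MovieID: restricted closure across fragments reaches MovieID.
Year → Genre lies within R2.
Every dependency is enforceable on the fragments, so the decomposition is dependency-preserving.

none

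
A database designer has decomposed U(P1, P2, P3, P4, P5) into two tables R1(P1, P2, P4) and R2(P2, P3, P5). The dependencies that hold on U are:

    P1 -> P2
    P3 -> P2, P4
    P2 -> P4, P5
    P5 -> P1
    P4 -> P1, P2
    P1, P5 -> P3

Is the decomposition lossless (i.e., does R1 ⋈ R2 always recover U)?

Common attributes: R1 ∩ R2 = {P2}.
Closure of {P2}: P2 → P4, P5 applies, adding P4, P5; P5 → P1 applies, adding P1; P1, P5 → P3 applies, adding P3. So (P2)⁺ = {P1, P2, P3, P4, P5}.
This closure contains every attribute of R1, so R1 ∩ R2 → R1. The join is lossless.

Yes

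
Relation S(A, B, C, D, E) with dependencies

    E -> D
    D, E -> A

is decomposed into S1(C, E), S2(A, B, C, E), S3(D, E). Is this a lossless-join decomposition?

Yes

Chase test. Columns are A, B, C, D, E; row i has aⱼ where attribute j ∈ Si, else bᵢⱼ.
Initial tableau (one row per fragment):
  row 1: b11 b12 a3 b14 a5
  row 2: a1 a2 a3 b24 a5
  row 3: b31 b32 b33 a4 a5
Rows 1 and 2 agree on E; apply E→D and equate their D entries.
Rows 1 and 3 agree on E; apply E→D and equate their D entries.
Rows 1 and 2 agree on D, E; apply D, E→A and equate their A entries.
Rows 1 and 3 agree on D, E; apply D, E→A and equate their A entries.
Row 2 is now all distinguished symbols — the join is lossless.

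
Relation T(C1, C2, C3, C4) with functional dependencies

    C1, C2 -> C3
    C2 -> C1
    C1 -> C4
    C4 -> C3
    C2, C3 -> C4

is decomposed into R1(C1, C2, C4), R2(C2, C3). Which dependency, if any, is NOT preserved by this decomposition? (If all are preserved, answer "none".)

C4 -> C3

Check C4 → C3: no single fragment contains all of {C3, C4}, and the restricted closure of {C4} across the fragments never reaches {C3}.
C1, C2 → C3 is preserved.
C2 → C1 is preserved.
C1 → C4 is preserved.
C2, C3 → C4 is preserved.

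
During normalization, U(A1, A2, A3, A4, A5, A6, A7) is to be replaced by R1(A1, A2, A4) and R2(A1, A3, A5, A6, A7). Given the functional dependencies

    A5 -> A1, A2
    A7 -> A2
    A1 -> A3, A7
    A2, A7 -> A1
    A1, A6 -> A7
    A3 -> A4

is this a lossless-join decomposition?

Common attributes: R1 ∩ R2 = {A1}.
Closure of {A1}: A1 → A3, A7 applies, adding A3, A7; A3 → A4 applies, adding A4; A7 → A2 applies, adding A2. So (A1)⁺ = {A1, A2, A3, A4, A7}.
This closure contains every attribute of R1, so R1 ∩ R2 → R1. The join is lossless.

Yes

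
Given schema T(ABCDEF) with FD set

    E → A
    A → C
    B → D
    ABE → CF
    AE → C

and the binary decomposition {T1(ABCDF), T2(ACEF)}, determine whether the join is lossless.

Common attributes: T1 ∩ T2 = {ACF}.
No dependency enlarges {ACF}, so (ACF)⁺ = {ACF}.
The closure contains neither all of T1 = {ABCDF} nor all of T2 = {ACEF}, so the common attributes are not a superkey of either fragment. The join is lossy.

No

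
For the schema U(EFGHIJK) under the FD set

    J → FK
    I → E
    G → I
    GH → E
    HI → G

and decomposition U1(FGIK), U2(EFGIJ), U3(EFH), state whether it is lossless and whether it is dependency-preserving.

Lossless test (chase): Rows 1 and 2 agree on I; apply I→E and equate their E entries. No row becomes fully distinguished — the join is lossy.
Dependency preservation: the restricted closure of {J} across the fragments never reaches {FK}, so J → FK cannot be enforced without a join — not preserved.

lossy and not dependency-preserving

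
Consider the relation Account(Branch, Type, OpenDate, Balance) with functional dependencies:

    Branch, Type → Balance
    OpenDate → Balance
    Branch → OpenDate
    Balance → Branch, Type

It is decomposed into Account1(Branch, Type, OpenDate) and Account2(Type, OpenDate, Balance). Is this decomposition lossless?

Common attributes: Account1 ∩ Account2 = {Type, OpenDate}.
Closure of {Type, OpenDate}: OpenDate → Balance applies, adding Balance; Balance → Branch, Type applies, adding Branch. So (Type, OpenDate)⁺ = {Branch, Type, OpenDate, Balance}.
This closure contains every attribute of Account1, so Account1 ∩ Account2 → Account1. The join is lossless.

Yes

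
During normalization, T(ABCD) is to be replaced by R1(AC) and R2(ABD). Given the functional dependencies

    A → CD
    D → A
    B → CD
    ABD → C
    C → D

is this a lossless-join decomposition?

Yes

Common attributes: R1 ∩ R2 = {A}.
Closure of {A}: A → CD applies, adding CD. So (A)⁺ = {ACD}.
This closure contains every attribute of R1, so R1 ∩ R2 → R1. The join is lossless.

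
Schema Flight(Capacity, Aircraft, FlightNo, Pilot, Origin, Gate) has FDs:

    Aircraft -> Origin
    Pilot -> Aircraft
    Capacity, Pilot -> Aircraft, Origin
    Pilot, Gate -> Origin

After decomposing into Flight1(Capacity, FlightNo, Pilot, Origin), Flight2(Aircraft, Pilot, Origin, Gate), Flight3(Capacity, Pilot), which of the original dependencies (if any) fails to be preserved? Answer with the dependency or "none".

none

Aircraft → Origin lies within Flight2.
Pilot → Aircraft lies within Flight2.
Capacity, Pilot → Aircraft, Origin: restricted closure across fragments reaches Aircraft, Origin.
Pilot, Gate → Origin lies within Flight2.
Every dependency is enforceable on the fragments, so the decomposition is dependency-preserving.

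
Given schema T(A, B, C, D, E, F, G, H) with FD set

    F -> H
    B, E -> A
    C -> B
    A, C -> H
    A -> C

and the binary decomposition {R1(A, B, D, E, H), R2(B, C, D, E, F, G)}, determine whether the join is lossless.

Common attributes: R1 ∩ R2 = {B, D, E}.
Closure of {B, D, E}: B, E → A applies, adding A; A → C applies, adding C; A, C → H applies, adding H. So (B, D, E)⁺ = {A, B, C, D, E, H}.
This closure contains every attribute of R1, so R1 ∩ R2 → R1. The join is lossless.

Yes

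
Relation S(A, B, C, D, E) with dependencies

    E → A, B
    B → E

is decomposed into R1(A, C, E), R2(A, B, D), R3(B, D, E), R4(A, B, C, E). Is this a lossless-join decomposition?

No

Chase test. Columns are A, B, C, D, E; row i has aⱼ where attribute j ∈ Ri, else bᵢⱼ.
Initial tableau (one row per fragment):
  row 1: a1 b12 a3 b14 a5
  row 2: a1 a2 b23 a4 b25
  row 3: b31 a2 b33 a4 a5
  row 4: a1 a2 a3 b44 a5
Rows 1 and 3 agree on E; apply E→A, B and equate their A, B entries.
Rows 1 and 2 agree on B; apply B→E and equate their E entries.
No row becomes fully distinguished — the join is lossy.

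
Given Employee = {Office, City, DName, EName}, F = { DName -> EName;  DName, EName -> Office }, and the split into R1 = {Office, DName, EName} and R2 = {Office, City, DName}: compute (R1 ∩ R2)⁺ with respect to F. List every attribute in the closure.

Office, DName, EName

R1 ∩ R2 = {Office, DName}.
DName → EName applies, adding EName
Closure: {Office, DName, EName}.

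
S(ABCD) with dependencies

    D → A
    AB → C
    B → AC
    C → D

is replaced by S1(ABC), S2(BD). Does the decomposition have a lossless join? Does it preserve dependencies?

Lossless test: (B)⁺ = {ABCD}, which contains all of one fragment — lossless.
Dependency preservation: the restricted closure of {D} across the fragments never reaches {A}, so D → A cannot be enforced without a join — not preserved.

lossless but not dependency-preserving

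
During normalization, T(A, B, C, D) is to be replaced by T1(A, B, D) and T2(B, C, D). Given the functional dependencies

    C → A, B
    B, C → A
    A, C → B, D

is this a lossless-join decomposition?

No

Common attributes: T1 ∩ T2 = {B, D}.
No dependency enlarges {B, D}, so (B, D)⁺ = {B, D}.
The closure contains neither all of T1 = {A, B, D} nor all of T2 = {B, C, D}, so the common attributes are not a superkey of either fragment. The join is lossy.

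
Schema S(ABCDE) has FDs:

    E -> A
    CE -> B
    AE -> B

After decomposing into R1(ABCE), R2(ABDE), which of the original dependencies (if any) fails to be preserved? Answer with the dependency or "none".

E → A lies within R1.
CE → B lies within R1.
AE → B lies within R1.
Every dependency is enforceable on the fragments, so the decomposition is dependency-preserving.

none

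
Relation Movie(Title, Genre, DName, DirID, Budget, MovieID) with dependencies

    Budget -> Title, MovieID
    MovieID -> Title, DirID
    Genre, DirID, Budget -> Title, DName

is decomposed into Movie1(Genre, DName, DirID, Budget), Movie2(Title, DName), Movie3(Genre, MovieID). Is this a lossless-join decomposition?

No

Chase test. Columns are Title, Genre, DName, DirID, Budget, MovieID; row i has aⱼ where attribute j ∈ Moviei, else bᵢⱼ.
Initial tableau (one row per fragment):
  row 1: b11 a2 a3 a4 a5 b16
  row 2: a1 b22 a3 b24 b25 b26
  row 3: b31 a2 b33 b34 b35 a6
No row becomes fully distinguished — the join is lossy.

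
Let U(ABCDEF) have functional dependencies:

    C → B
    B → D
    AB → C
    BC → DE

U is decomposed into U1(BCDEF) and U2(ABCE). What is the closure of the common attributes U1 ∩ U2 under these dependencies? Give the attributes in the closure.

U1 ∩ U2 = {BCE}.
B → D applies, adding D
Closure: {BCDE}.

BCDE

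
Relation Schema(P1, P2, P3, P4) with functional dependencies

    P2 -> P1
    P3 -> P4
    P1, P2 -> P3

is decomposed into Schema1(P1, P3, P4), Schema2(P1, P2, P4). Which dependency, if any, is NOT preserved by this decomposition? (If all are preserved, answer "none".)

P1, P2 -> P3

Check P1, P2 → P3: no single fragment contains all of {P1, P2, P3}, and the restricted closure of {P1, P2} across the fragments never reaches {P3}.
P2 → P1 is preserved.
P3 → P4 is preserved.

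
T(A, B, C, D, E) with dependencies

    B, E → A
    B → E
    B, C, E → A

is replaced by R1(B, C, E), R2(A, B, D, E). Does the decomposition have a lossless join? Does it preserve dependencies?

lossy but dependency-preserving

Lossless test: (B, E)⁺ = {A, B, E}, which is a superkey of neither fragment — lossy.
Dependency preservation: B, C, E → A is not contained in any single fragment, but the restricted closure of its left-hand side across the fragments still reaches the right-hand side; the remaining FDs each lie inside some fragment. All dependencies are preserved.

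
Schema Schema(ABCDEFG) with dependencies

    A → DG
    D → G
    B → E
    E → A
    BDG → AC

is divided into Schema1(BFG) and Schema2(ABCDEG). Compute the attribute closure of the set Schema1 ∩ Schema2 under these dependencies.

Schema1 ∩ Schema2 = {BG}.
B → E applies, adding E
E → A applies, adding A
A → DG applies, adding D
BDG → AC applies, adding C
Closure: {ABCDEG}.

ABCDEG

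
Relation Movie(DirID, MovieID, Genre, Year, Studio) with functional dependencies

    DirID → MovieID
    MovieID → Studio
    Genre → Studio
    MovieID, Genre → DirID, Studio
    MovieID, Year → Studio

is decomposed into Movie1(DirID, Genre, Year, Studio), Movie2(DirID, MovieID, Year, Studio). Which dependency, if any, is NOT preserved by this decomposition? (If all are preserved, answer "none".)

MovieID, Genre → DirID, Studio

Check MovieID, Genre → DirID, Studio: no single fragment contains all of {DirID, MovieID, Genre, Studio}, and the restricted closure of {MovieID, Genre} across the fragments never reaches {DirID, Studio}.
DirID → MovieID is preserved.
MovieID → Studio is preserved.
Genre → Studio is preserved.
MovieID, Year → Studio is preserved.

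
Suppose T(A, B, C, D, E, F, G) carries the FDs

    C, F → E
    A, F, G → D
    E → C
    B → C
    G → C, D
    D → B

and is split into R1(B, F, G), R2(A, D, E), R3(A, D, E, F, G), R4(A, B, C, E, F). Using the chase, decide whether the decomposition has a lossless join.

Chase test. Columns are A, B, C, D, E, F, G; row i has aⱼ where attribute j ∈ Ri, else bᵢⱼ.
Initial tableau (one row per fragment):
  row 1: b11 a2 b13 b14 b15 a6 a7
  row 2: a1 b22 b23 a4 a5 b26 b27
  row 3: a1 b32 b33 a4 a5 a6 a7
  row 4: a1 a2 a3 b44 a5 a6 b47
Rows 2 and 3 agree on E; apply E→C and equate their C entries.
Rows 2 and 4 agree on E; apply E→C and equate their C entries.
Rows 1 and 4 agree on B; apply B→C and equate their C entries.
Rows 1 and 3 agree on G; apply G→C, D and equate their C, D entries.
Rows 1 and 2 agree on D; apply D→B and equate their B entries.
Rows 1 and 3 agree on D; apply D→B and equate their B entries.
Rows 1 and 3 agree on C, F; apply C, F→E and equate their E entries.
Row 3 is now all distinguished symbols — the join is lossless.

Yes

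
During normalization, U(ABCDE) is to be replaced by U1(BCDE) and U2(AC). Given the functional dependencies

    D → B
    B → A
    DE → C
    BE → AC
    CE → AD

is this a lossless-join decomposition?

No

Common attributes: U1 ∩ U2 = {C}.
No dependency enlarges {C}, so (C)⁺ = {C}.
The closure contains neither all of U1 = {BCDE} nor all of U2 = {AC}, so the common attributes are not a superkey of either fragment. The join is lossy.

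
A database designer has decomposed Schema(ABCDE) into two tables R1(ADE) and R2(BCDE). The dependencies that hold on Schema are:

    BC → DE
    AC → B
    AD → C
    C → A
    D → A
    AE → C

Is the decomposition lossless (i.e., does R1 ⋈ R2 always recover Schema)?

Common attributes: R1 ∩ R2 = {DE}.
Closure of {DE}: D → A applies, adding A; AE → C applies, adding C; AC → B applies, adding B. So (DE)⁺ = {ABCDE}.
This closure contains every attribute of R1, so R1 ∩ R2 → R1. The join is lossless.

Yes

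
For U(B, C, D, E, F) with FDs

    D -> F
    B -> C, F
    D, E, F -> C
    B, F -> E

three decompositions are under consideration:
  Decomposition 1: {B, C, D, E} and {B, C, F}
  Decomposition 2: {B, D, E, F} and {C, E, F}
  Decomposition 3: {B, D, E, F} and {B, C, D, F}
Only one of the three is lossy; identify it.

Decomposition 2

Decomposition 1: common = {B, C}, closure = {B, C, E, F} → lossless.
Decomposition 2: common = {E, F}, closure = {E, F} → lossy.
Decomposition 3: common = {B, D, F}, closure = {B, C, D, E, F} → lossless.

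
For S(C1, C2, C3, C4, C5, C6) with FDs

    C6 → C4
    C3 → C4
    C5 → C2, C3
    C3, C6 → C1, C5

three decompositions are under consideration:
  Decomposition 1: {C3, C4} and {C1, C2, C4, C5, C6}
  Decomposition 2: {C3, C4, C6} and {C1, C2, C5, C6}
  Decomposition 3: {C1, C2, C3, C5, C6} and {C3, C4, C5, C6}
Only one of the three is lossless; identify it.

Decomposition 1: common = {C4}, closure = {C4} → lossy.
Decomposition 2: common = {C6}, closure = {C4, C6} → lossy.
Decomposition 3: common = {C3, C5, C6}, closure = {C1, C2, C3, C4, C5, C6} → lossless.

Decomposition 3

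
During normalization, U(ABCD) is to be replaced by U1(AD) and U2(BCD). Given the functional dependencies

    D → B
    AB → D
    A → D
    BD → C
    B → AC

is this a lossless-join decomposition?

Common attributes: U1 ∩ U2 = {D}.
Closure of {D}: D → B applies, adding B; BD → C applies, adding C; B → AC applies, adding A. So (D)⁺ = {ABCD}.
This closure contains every attribute of U1, so U1 ∩ U2 → U1. The join is lossless.

Yes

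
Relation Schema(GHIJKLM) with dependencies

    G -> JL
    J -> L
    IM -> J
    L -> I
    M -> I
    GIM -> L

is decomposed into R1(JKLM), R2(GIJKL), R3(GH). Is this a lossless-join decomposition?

No

Chase test. Columns are GHIJKLM; row i has aⱼ where attribute j ∈ Ri, else bᵢⱼ.
Initial tableau (one row per fragment):
  row 1: b11 b12 b13 a4 a5 a6 a7
  row 2: a1 b22 a3 a4 a5 a6 b27
  row 3: a1 a2 b33 b34 b35 b36 b37
Rows 2 and 3 agree on G; apply G→JL and equate their JL entries.
Rows 1 and 2 agree on L; apply L→I and equate their I entries.
Rows 1 and 3 agree on L; apply L→I and equate their I entries.
No row becomes fully distinguished — the join is lossy.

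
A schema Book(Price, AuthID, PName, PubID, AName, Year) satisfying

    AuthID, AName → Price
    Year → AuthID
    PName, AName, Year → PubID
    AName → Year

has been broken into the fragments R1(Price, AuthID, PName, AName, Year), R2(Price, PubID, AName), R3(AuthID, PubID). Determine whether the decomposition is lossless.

Chase test. Columns are Price, AuthID, PName, PubID, AName, Year; row i has aⱼ where attribute j ∈ Ri, else bᵢⱼ.
Initial tableau (one row per fragment):
  row 1: a1 a2 a3 b14 a5 a6
  row 2: a1 b22 b23 a4 a5 b26
  row 3: b31 a2 b33 a4 b35 b36
Rows 1 and 2 agree on AName; apply AName→Year and equate their Year entries.
Rows 1 and 2 agree on Year; apply Year→AuthID and equate their AuthID entries.
No row becomes fully distinguished — the join is lossy.

No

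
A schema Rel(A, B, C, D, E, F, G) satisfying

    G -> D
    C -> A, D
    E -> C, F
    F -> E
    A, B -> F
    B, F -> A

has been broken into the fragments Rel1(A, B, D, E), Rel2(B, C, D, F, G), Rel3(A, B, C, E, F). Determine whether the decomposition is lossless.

Yes

Chase test. Columns are A, B, C, D, E, F, G; row i has aⱼ where attribute j ∈ Reli, else bᵢⱼ.
Initial tableau (one row per fragment):
  row 1: a1 a2 b13 a4 a5 b16 b17
  row 2: b21 a2 a3 a4 b25 a6 a7
  row 3: a1 a2 a3 b34 a5 a6 b37
Rows 2 and 3 agree on C; apply C→A, D and equate their A, D entries.
Rows 1 and 3 agree on E; apply E→C, F and equate their C, F entries.
Rows 1 and 2 agree on F; apply F→E and equate their E entries.
Row 2 is now all distinguished symbols — the join is lossless.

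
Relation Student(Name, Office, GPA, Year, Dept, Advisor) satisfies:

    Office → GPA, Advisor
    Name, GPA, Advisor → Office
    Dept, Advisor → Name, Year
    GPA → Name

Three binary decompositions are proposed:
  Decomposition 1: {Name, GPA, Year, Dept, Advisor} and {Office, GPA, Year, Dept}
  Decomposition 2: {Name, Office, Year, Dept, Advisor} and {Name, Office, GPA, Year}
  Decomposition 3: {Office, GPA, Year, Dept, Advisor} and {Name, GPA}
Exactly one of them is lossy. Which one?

Decomposition 1: common = {GPA, Year, Dept}, closure = {Name, GPA, Year, Dept} → lossy.
Decomposition 2: common = {Name, Office, Year}, closure = {Name, Office, GPA, Year, Advisor} → lossless.
Decomposition 3: common = {GPA}, closure = {Name, GPA} → lossless.

Decomposition 1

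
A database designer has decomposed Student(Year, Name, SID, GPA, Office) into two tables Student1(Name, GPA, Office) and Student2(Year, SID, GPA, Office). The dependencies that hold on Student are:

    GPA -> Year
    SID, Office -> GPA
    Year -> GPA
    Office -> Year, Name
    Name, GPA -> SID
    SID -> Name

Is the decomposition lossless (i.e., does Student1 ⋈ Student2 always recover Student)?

Common attributes: Student1 ∩ Student2 = {GPA, Office}.
Closure of {GPA, Office}: GPA → Year applies, adding Year; Office → Year, Name applies, adding Name; Name, GPA → SID applies, adding SID. So (GPA, Office)⁺ = {Year, Name, SID, GPA, Office}.
This closure contains every attribute of Student1, so Student1 ∩ Student2 → Student1. The join is lossless.

Yes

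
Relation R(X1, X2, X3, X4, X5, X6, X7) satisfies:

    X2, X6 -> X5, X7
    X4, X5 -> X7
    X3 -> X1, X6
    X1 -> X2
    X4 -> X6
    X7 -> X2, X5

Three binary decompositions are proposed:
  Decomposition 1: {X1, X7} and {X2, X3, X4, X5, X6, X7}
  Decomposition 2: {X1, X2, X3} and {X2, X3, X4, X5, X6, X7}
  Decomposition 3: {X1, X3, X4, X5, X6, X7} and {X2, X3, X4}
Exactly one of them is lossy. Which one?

Decomposition 1: common = {X7}, closure = {X2, X5, X7} → lossy.
Decomposition 2: common = {X2, X3}, closure = {X1, X2, X3, X5, X6, X7} → lossless.
Decomposition 3: common = {X3, X4}, closure = {X1, X2, X3, X4, X5, X6, X7} → lossless.

Decomposition 1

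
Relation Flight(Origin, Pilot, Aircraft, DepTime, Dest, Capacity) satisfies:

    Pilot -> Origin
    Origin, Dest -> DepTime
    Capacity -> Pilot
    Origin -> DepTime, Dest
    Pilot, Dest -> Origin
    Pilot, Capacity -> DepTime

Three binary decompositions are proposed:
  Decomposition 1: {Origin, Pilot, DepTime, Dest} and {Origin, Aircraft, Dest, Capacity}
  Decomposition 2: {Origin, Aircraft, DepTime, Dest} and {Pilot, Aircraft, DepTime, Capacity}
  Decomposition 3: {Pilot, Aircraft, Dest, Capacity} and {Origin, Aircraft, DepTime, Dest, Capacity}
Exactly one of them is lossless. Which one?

Decomposition 1: common = {Origin, Dest}, closure = {Origin, DepTime, Dest} → lossy.
Decomposition 2: common = {Aircraft, DepTime}, closure = {Aircraft, DepTime} → lossy.
Decomposition 3: common = {Aircraft, Dest, Capacity}, closure = {Origin, Pilot, Aircraft, DepTime, Dest, Capacity} → lossless.

Decomposition 3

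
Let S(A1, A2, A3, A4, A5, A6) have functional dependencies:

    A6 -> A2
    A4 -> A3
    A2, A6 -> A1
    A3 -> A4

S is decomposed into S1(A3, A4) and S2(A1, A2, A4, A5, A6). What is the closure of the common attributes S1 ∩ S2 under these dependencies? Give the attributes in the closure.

A3, A4

S1 ∩ S2 = {A4}.
A4 → A3 applies, adding A3
Closure: {A3, A4}.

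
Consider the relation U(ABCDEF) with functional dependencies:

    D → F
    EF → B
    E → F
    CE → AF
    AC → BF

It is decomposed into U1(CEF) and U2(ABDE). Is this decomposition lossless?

No

Common attributes: U1 ∩ U2 = {E}.
Closure of {E}: E → F applies, adding F; EF → B applies, adding B. So (E)⁺ = {BEF}.
The closure contains neither all of U1 = {CEF} nor all of U2 = {ABDE}, so the common attributes are not a superkey of either fragment. The join is lossy.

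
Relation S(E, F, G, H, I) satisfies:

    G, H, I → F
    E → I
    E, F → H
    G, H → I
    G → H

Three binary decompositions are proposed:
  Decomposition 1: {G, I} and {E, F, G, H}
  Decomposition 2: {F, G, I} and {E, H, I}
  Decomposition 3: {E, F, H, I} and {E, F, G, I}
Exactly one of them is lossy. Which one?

Decomposition 1: common = {G}, closure = {F, G, H, I} → lossless.
Decomposition 2: common = {I}, closure = {I} → lossy.
Decomposition 3: common = {E, F, I}, closure = {E, F, H, I} → lossless.

Decomposition 2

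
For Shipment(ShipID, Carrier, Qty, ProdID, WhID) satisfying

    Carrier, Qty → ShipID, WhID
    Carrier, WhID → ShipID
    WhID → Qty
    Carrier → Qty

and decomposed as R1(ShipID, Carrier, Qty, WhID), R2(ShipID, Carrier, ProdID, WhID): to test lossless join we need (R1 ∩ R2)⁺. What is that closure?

ShipID, Carrier, Qty, WhID

R1 ∩ R2 = {ShipID, Carrier, WhID}.
WhID → Qty applies, adding Qty
Closure: {ShipID, Carrier, Qty, WhID}.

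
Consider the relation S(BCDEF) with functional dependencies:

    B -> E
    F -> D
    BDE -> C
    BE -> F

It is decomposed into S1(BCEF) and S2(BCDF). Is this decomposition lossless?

Common attributes: S1 ∩ S2 = {BCF}.
Closure of {BCF}: B → E applies, adding E; F → D applies, adding D. So (BCF)⁺ = {BCDEF}.
This closure contains every attribute of S1, so S1 ∩ S2 → S1. The join is lossless.

Yes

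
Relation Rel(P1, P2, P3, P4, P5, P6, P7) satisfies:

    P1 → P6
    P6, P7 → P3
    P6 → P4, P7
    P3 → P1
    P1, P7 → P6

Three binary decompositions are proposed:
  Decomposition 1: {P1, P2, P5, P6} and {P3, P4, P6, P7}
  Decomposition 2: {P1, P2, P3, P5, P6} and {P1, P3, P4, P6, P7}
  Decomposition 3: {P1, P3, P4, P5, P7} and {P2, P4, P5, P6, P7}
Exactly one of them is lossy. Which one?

Decomposition 3

Decomposition 1: common = {P6}, closure = {P1, P3, P4, P6, P7} → lossless.
Decomposition 2: common = {P1, P3, P6}, closure = {P1, P3, P4, P6, P7} → lossless.
Decomposition 3: common = {P4, P5, P7}, closure = {P4, P5, P7} → lossy.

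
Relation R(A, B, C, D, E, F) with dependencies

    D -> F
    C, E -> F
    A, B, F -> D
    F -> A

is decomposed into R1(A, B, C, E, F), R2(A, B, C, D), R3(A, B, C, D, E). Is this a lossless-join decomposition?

Chase test. Columns are A, B, C, D, E, F; row i has aⱼ where attribute j ∈ Ri, else bᵢⱼ.
Initial tableau (one row per fragment):
  row 1: a1 a2 a3 b14 a5 a6
  row 2: a1 a2 a3 a4 b25 b26
  row 3: a1 a2 a3 a4 a5 b36
Rows 2 and 3 agree on D; apply D→F and equate their F entries.
Rows 1 and 3 agree on C, E; apply C, E→F and equate their F entries.
Rows 1 and 2 agree on A, B, F; apply A, B, F→D and equate their D entries.
Row 1 is now all distinguished symbols — the join is lossless.

Yes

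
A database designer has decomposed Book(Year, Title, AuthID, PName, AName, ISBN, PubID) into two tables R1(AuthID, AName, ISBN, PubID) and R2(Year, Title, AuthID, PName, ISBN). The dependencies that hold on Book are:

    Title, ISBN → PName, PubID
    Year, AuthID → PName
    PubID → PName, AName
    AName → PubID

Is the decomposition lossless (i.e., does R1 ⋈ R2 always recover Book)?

Common attributes: R1 ∩ R2 = {AuthID, ISBN}.
No dependency enlarges {AuthID, ISBN}, so (AuthID, ISBN)⁺ = {AuthID, ISBN}.
The closure contains neither all of R1 = {AuthID, AName, ISBN, PubID} nor all of R2 = {Year, Title, AuthID, PName, ISBN}, so the common attributes are not a superkey of either fragment. The join is lossy.

No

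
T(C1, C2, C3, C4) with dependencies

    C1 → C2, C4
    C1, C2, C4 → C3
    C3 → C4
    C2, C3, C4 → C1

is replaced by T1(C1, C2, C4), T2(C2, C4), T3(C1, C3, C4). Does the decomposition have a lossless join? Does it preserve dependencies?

lossless but not dependency-preserving

Lossless test (chase): Rows 1 and 3 agree on C1; apply C1→C2, C4 and equate their C2, C4 entries. Rows 1 and 3 agree on C1, C2, C4; apply C1, C2, C4→C3 and equate their C3 entries. Row 1 is now all distinguished symbols — the join is lossless.
Dependency preservation: the restricted closure of {C2, C3, C4} across the fragments never reaches {C1}, so C2, C3, C4 → C1 cannot be enforced without a join — not preserved.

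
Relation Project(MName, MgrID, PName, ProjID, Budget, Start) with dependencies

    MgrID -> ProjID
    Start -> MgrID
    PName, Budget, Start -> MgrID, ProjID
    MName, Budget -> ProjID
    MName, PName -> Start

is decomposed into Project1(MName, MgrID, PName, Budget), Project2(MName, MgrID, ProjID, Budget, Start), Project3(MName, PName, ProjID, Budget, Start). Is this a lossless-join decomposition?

Yes

Chase test. Columns are MName, MgrID, PName, ProjID, Budget, Start; row i has aⱼ where attribute j ∈ Projecti, else bᵢⱼ.
Initial tableau (one row per fragment):
  row 1: a1 a2 a3 b14 a5 b16
  row 2: a1 a2 b23 a4 a5 a6
  row 3: a1 b32 a3 a4 a5 a6
Rows 1 and 2 agree on MgrID; apply MgrID→ProjID and equate their ProjID entries.
Rows 2 and 3 agree on Start; apply Start→MgrID and equate their MgrID entries.
Rows 1 and 3 agree on MName, PName; apply MName, PName→Start and equate their Start entries.
Row 1 is now all distinguished symbols — the join is lossless.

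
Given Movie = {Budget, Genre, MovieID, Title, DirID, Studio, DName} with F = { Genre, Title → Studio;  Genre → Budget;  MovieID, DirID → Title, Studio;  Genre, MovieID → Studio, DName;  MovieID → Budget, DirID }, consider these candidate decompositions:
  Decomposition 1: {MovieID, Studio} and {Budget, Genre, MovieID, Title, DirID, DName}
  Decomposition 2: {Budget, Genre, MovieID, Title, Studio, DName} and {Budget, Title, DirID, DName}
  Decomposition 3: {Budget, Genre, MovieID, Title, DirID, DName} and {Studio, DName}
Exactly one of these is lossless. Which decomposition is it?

Decomposition 1: common = {MovieID}, closure = {Budget, MovieID, Title, DirID, Studio} → lossless.
Decomposition 2: common = {Budget, Title, DName}, closure = {Budget, Title, DName} → lossy.
Decomposition 3: common = {DName}, closure = {DName} → lossy.

Decomposition 1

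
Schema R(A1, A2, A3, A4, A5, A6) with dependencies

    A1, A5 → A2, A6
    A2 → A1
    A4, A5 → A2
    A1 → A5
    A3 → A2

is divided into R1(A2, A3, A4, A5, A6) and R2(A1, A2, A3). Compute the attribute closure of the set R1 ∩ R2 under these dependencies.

A1, A2, A3, A5, A6

R1 ∩ R2 = {A2, A3}.
A2 → A1 applies, adding A1
A1 → A5 applies, adding A5
A1, A5 → A2, A6 applies, adding A6
Closure: {A1, A2, A3, A5, A6}.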